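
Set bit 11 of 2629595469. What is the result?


2629595469 | (1 << 11) = 2629595469 | 2048 = 2629597517

2629597517


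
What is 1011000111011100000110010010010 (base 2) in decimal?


1011000111011100000110010010010 in decimal = 1491995794

1491995794


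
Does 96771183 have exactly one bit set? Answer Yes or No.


0b101110001001001110001101111. Multiple bits set => No

No


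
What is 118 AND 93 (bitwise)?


0b1110110 & 0b1011101 = 0b1010100 = 84

84


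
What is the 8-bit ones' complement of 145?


145 ^ 255 = 110

110


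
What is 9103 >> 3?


0b10001110001111 >> 3 = 0b10001110001 = 1137

1137


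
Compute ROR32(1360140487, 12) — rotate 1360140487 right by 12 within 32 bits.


Rotate 0b1010001000100100001100011000111 right by 12 (32-bit) = 0b10001100011101010001000100100001 = 2356482337

2356482337


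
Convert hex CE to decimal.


CE hex = 206 decimal

206


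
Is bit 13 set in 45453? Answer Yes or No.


0b1011000110001101, bit 13 = 1. Yes

Yes


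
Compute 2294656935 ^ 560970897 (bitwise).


0b10001000110001011010111110100111 ^ 0b100001011011111011110010010001 = 0b10101001101010100001001100110110 = 2846495542

2846495542


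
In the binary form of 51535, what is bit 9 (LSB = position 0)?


0b1100100101001111, position 9 = 0

0


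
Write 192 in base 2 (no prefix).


192 = 11000000 in binary

11000000


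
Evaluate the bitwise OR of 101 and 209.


0b1100101 | 0b11010001 = 0b11110101 = 245

245


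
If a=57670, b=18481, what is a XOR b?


57670 ^ 18481 = 43383

43383


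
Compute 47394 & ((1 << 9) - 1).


47394 & 511 = 290

290


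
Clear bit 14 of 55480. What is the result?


55480 & ~(1 << 14) = 39096

39096


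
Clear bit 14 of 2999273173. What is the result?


2999273173 & ~(1 << 14) = 2999256789

2999256789


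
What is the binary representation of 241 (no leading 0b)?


241 = 11110001 in binary

11110001


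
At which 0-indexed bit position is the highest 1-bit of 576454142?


0b100010010110111111110111111110. Highest set bit at position 29

29


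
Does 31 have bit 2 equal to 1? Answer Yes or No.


0b11111, bit 2 = 1. Yes

Yes


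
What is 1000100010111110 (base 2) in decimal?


1000100010111110 in decimal = 35006

35006


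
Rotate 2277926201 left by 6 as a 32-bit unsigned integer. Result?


Rotate 0b10000111110001100110010100111001 left by 6 (32-bit) = 0b11110001100110010100111001100001 = 4053356129

4053356129


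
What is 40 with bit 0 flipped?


40 ^ (1 << 0) = 40 ^ 1 = 41

41


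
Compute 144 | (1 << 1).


144 | (1 << 1) = 144 | 2 = 146

146


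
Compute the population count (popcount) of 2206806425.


0b10000011100010010011000110011001 has 13 set bits

13


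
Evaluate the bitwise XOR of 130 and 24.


0b10000010 ^ 0b11000 = 0b10011010 = 154

154


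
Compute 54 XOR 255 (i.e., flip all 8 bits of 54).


54 ^ 255 = 201

201


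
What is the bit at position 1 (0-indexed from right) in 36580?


0b1000111011100100, position 1 = 0

0


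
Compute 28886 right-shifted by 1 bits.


0b111000011010110 >> 1 = 0b11100001101011 = 14443

14443


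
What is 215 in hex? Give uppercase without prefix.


215 = D7 hex

D7


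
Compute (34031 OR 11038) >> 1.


Step 1: 34031 | 11038 = 45055
Step 2: 45055 >> 1 = 22527

22527


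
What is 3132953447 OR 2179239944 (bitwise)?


0b10111010101111010001001101100111 | 0b10000001111001001001000000001000 = 0b10111011111111011001001101101111 = 3153957743

3153957743


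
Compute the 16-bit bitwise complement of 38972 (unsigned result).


~0b1001100000111100 = 0b110011111000011 = 26563 (16-bit unsigned)

26563


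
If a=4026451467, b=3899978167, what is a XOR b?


4026451467 ^ 3899978167 = 126498748

126498748


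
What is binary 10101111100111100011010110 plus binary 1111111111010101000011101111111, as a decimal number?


10101111100111100011010110 + 1111111111010101000011101111111 = 10000010101010010000000001010101 = 2192113749

2192113749


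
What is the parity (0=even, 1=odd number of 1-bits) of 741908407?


0b101100001110001001111110110111 has 18 ones => parity 0

0


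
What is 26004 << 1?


0b110010110010100 << 1 = 0b1100101100101000 = 52008

52008


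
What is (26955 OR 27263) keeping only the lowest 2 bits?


Step 1: 26955 | 27263 = 27519
Step 2: 27519 & 3 = 3

3


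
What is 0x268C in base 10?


268C hex = 9868 decimal

9868


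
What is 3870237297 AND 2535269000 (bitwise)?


0b11100110101011110010001001110001 & 0b10010111000111010010001010001000 = 0b10000110000011010010001000000000 = 2249007616

2249007616


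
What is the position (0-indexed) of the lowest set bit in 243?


0b11110011. Lowest set bit at position 0

0


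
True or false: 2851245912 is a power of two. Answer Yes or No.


0b10101001111100101000111101011000. Multiple bits set => No

No


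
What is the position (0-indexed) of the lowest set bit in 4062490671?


0b11110010001001001011000000101111. Lowest set bit at position 0

0


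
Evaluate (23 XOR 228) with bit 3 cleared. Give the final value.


Step 1: 23 ^ 228 = 243
Step 2: 243 & ~(1 << 3) = 243

243


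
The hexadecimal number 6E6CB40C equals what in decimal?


6E6CB40C hex = 1852617740 decimal

1852617740


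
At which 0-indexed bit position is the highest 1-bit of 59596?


0b1110100011001100. Highest set bit at position 15

15


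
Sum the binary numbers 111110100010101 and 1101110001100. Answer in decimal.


111110100010101 + 1101110001100 = 1001100010100001 = 39073

39073


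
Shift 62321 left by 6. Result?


0b1111001101110001 << 6 = 0b1111001101110001000000 = 3988544

3988544


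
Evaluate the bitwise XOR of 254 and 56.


0b11111110 ^ 0b111000 = 0b11000110 = 198

198


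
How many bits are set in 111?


0b1101111 has 6 set bits

6


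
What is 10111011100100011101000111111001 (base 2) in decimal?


10111011100100011101000111111001 in decimal = 3146895865

3146895865


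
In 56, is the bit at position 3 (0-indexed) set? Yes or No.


0b111000, bit 3 = 1. Yes

Yes


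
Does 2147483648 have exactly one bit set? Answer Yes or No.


0b10000000000000000000000000000000. Only one bit set => Yes

Yes


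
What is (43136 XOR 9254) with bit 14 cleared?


Step 1: 43136 ^ 9254 = 36006
Step 2: 36006 & ~(1 << 14) = 36006

36006


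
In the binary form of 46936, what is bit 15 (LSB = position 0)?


0b1011011101011000, position 15 = 1

1


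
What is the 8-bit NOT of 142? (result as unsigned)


~0b10001110 = 0b1110001 = 113 (8-bit unsigned)

113


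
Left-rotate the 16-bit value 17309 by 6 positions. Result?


Rotate 0b100001110011101 left by 6 (16-bit) = 0b1110011101010000 = 59216

59216


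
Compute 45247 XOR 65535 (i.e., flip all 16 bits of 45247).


45247 ^ 65535 = 20288

20288


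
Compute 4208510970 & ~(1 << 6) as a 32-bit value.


4208510970 & ~(1 << 6) = 4208510906

4208510906


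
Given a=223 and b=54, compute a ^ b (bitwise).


223 ^ 54 = 233

233


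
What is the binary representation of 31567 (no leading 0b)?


31567 = 111101101001111 in binary

111101101001111


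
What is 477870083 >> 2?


0b11100011110111011100000000011 >> 2 = 0b111000111101110111000000000 = 119467520

119467520


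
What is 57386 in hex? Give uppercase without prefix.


57386 = E02A hex

E02A


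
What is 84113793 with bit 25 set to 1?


84113793 | (1 << 25) = 84113793 | 33554432 = 117668225

117668225


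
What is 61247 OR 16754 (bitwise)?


0b1110111100111111 | 0b100000101110010 = 0b1110111101111111 = 61311

61311


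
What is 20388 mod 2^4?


20388 & 15 = 4

4


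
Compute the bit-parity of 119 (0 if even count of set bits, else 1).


0b1110111 has 6 ones => parity 0

0


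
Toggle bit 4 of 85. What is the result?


85 ^ (1 << 4) = 85 ^ 16 = 69

69


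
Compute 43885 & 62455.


0b1010101101101101 & 0b1111001111110111 = 0b1010001101100101 = 41829

41829


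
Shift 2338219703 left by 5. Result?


0b10001011010111100110011010110111 << 5 = 0b1000101101011110011001101011011100000 = 74823030496

74823030496


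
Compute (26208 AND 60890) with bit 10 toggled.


Step 1: 26208 & 60890 = 25664
Step 2: 25664 ^ (1 << 10) = 25664 ^ 1024 = 24640

24640


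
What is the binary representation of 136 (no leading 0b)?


136 = 10001000 in binary

10001000


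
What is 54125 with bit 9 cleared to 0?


54125 & ~(1 << 9) = 53613

53613


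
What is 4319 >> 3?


0b1000011011111 >> 3 = 0b1000011011 = 539

539


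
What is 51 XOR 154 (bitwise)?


0b110011 ^ 0b10011010 = 0b10101001 = 169

169


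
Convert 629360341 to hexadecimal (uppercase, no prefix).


629360341 = 258346D5 hex

258346D5


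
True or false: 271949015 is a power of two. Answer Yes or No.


0b10000001101011001110011010111. Multiple bits set => No

No


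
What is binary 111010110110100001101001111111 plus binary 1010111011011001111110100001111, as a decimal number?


111010110110100001101001111111 + 1010111011011001111110100001111 = 10010010010001110001011110001110 = 2454132622

2454132622


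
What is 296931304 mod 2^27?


296931304 & 134217727 = 28495848

28495848


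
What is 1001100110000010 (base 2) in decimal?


1001100110000010 in decimal = 39298

39298


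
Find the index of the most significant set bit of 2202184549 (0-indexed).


0b10000011010000101010101101100101. Highest set bit at position 31

31


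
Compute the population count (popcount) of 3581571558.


0b11010101011110100111000111100110 has 19 set bits

19


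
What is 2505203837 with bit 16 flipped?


2505203837 ^ (1 << 16) = 2505203837 ^ 65536 = 2505269373

2505269373


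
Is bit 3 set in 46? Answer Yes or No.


0b101110, bit 3 = 1. Yes

Yes


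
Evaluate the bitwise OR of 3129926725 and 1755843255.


0b10111010100011101110010001000101 | 0b1101000101010000000101010110111 = 0b11111010101011101110111011110111 = 4205768439

4205768439


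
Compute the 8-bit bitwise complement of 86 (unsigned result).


~0b1010110 = 0b10101001 = 169 (8-bit unsigned)

169


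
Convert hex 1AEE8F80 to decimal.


1AEE8F80 hex = 451841920 decimal

451841920


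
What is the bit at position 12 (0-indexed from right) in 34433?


0b1000011010000001, position 12 = 0

0


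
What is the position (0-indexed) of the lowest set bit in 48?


0b110000. Lowest set bit at position 4

4


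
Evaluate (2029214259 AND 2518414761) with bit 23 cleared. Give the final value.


Step 1: 2029214259 & 2518414761 = 269701153
Step 2: 269701153 & ~(1 << 23) = 269701153

269701153


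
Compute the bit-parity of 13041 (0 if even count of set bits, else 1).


0b11001011110001 has 8 ones => parity 0

0


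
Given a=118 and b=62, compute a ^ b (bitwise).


118 ^ 62 = 72

72


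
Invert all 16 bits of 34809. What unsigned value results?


34809 ^ 65535 = 30726

30726


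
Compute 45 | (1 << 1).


45 | (1 << 1) = 45 | 2 = 47

47


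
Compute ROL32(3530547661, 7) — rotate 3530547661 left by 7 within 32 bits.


Rotate 0b11010010011011111110000111001101 left by 7 (32-bit) = 0b110111111100001110011011101001 = 938534633

938534633


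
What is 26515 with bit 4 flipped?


26515 ^ (1 << 4) = 26515 ^ 16 = 26499

26499


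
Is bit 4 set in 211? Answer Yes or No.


0b11010011, bit 4 = 1. Yes

Yes


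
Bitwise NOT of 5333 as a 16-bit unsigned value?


~0b1010011010101 = 0b1110101100101010 = 60202 (16-bit unsigned)

60202


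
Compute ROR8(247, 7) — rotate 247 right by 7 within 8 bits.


Rotate 0b11110111 right by 7 (8-bit) = 0b11101111 = 239

239


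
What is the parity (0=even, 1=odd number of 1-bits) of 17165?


0b100001100001101 has 6 ones => parity 0

0


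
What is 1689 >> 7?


0b11010011001 >> 7 = 0b1101 = 13

13


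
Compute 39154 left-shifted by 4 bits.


0b1001100011110010 << 4 = 0b10011000111100100000 = 626464

626464


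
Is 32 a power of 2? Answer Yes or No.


0b100000. Only one bit set => Yes

Yes


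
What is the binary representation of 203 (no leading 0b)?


203 = 11001011 in binary

11001011


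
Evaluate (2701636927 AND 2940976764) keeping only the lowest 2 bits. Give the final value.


Step 1: 2701636927 & 2940976764 = 2701374524
Step 2: 2701374524 & 3 = 0

0


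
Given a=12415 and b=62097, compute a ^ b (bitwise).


12415 ^ 62097 = 49902

49902


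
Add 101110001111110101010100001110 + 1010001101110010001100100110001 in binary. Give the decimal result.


101110001111110101010100001110 + 1010001101110010001100100110001 = 1111111111110000110111000111111 = 2146987583

2146987583


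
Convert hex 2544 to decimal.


2544 hex = 9540 decimal

9540


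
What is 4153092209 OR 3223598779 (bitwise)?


0b11110111100010110010100001110001 | 0b11000000001001000011011010111011 = 0b11110111101011110011111011111011 = 4155457275

4155457275


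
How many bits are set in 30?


0b11110 has 4 set bits

4


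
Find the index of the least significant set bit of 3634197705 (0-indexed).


0b11011000100111010111010011001001. Lowest set bit at position 0

0


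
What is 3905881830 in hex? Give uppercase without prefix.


3905881830 = E8CF06E6 hex

E8CF06E6


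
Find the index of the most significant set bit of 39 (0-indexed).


0b100111. Highest set bit at position 5

5


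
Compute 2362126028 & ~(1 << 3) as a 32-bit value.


2362126028 & ~(1 << 3) = 2362126020

2362126020


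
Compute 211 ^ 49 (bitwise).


0b11010011 ^ 0b110001 = 0b11100010 = 226

226


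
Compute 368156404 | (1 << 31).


368156404 | (1 << 31) = 368156404 | 2147483648 = 2515640052

2515640052


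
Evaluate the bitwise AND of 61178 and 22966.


0b1110111011111010 & 0b101100110110110 = 0b100100010110010 = 18610

18610


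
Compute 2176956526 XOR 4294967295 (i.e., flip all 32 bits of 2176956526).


2176956526 ^ 4294967295 = 2118010769

2118010769


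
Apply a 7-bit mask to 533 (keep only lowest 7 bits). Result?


533 & 127 = 21

21


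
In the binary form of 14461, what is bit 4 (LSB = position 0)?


0b11100001111101, position 4 = 1

1


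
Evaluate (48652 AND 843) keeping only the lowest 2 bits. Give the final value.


Step 1: 48652 & 843 = 520
Step 2: 520 & 3 = 0

0


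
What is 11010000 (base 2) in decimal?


11010000 in decimal = 208

208


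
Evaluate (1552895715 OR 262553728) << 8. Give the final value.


Step 1: 1552895715 | 262553728 = 1605324515
Step 2: 1605324515 << 8 = 410963075840

410963075840


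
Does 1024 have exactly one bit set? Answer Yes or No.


0b10000000000. Only one bit set => Yes

Yes


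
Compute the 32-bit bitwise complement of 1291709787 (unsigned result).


~0b1001100111111011110110101011011 = 0b10110011000000100001001010100100 = 3003257508 (32-bit unsigned)

3003257508


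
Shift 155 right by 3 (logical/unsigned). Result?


0b10011011 >> 3 = 0b10011 = 19

19


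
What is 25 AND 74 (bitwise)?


0b11001 & 0b1001010 = 0b1000 = 8

8


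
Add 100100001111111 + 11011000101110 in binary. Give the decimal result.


100100001111111 + 11011000101110 = 111111010101101 = 32429

32429


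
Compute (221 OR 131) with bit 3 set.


Step 1: 221 | 131 = 223
Step 2: 223 | (1 << 3) = 223 | 8 = 223

223


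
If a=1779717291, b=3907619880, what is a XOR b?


1779717291 ^ 3907619880 = 2197674115

2197674115


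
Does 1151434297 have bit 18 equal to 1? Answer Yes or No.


0b1000100101000010111111000111001, bit 18 = 0. No

No


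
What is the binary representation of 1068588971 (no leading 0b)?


1068588971 = 111111101100010101111110101011 in binary

111111101100010101111110101011


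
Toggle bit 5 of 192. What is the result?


192 ^ (1 << 5) = 192 ^ 32 = 224

224


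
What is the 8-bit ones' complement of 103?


103 ^ 255 = 152

152


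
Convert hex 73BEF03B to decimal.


73BEF03B hex = 1941893179 decimal

1941893179


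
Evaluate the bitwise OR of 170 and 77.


0b10101010 | 0b1001101 = 0b11101111 = 239

239


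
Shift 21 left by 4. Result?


0b10101 << 4 = 0b101010000 = 336

336


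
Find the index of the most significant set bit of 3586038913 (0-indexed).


0b11010101101111101001110010000001. Highest set bit at position 31

31


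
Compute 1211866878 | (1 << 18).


1211866878 | (1 << 18) = 1211866878 | 262144 = 1212129022

1212129022


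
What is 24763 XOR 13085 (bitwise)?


0b110000010111011 ^ 0b11001100011101 = 0b101001110100110 = 21414

21414


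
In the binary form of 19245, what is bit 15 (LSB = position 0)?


0b100101100101101, position 15 = 0

0


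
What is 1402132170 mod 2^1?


1402132170 & 1 = 0

0


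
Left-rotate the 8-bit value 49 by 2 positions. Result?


Rotate 0b110001 left by 2 (8-bit) = 0b11000100 = 196

196


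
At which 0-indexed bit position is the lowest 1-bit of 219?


0b11011011. Lowest set bit at position 0

0


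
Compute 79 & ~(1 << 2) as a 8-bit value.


79 & ~(1 << 2) = 75

75


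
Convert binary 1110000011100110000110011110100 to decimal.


1110000011100110000110011110100 in decimal = 1886588148

1886588148


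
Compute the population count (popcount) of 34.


0b100010 has 2 set bits

2


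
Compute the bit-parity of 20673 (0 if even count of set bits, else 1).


0b101000011000001 has 5 ones => parity 1

1


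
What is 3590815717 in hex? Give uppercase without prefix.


3590815717 = D6077FE5 hex

D6077FE5


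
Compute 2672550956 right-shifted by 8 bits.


0b10011111010010111110010000101100 >> 8 = 0b100111110100101111100100 = 10439652

10439652


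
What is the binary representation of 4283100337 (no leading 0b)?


4283100337 = 11111111010010101110110010110001 in binary

11111111010010101110110010110001


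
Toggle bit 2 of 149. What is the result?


149 ^ (1 << 2) = 149 ^ 4 = 145

145


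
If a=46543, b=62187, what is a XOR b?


46543 ^ 62187 = 18212

18212


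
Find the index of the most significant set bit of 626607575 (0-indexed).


0b100101010110010100010111010111. Highest set bit at position 29

29


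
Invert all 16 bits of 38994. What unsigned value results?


38994 ^ 65535 = 26541

26541


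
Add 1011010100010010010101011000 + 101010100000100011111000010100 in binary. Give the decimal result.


1011010100010010010101011000 + 101010100000100011111000010100 = 110101110100110110001101101100 = 903045996

903045996


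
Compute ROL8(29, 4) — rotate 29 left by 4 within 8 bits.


Rotate 0b11101 left by 4 (8-bit) = 0b11010001 = 209

209


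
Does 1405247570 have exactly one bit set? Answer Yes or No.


0b1010011110000100110000001010010. Multiple bits set => No

No


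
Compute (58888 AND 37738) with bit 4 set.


Step 1: 58888 & 37738 = 33288
Step 2: 33288 | (1 << 4) = 33288 | 16 = 33304

33304


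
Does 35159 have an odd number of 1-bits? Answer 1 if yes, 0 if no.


0b1000100101010111 has 8 ones => parity 0

0


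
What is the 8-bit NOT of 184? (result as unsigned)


~0b10111000 = 0b1000111 = 71 (8-bit unsigned)

71


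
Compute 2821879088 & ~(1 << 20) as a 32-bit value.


2821879088 & ~(1 << 20) = 2820830512

2820830512


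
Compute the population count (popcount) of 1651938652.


0b1100010011101101001010101011100 has 16 set bits

16


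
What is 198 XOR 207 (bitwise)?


0b11000110 ^ 0b11001111 = 0b1001 = 9

9


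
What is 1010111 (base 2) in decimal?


1010111 in decimal = 87

87


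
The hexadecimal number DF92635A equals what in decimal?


DF92635A hex = 3750912858 decimal

3750912858


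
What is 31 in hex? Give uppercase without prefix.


31 = 1F hex

1F


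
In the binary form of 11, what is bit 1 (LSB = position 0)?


0b1011, position 1 = 1

1


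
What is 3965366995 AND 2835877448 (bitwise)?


0b11101100010110101011001011010011 & 0b10101001000010000000111001001000 = 0b10101000000010000000001001000000 = 2819097152

2819097152


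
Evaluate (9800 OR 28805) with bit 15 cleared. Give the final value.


Step 1: 9800 | 28805 = 30413
Step 2: 30413 & ~(1 << 15) = 30413

30413


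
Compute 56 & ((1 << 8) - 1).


56 & 255 = 56

56


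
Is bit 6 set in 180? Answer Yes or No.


0b10110100, bit 6 = 0. No

No


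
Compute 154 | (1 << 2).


154 | (1 << 2) = 154 | 4 = 158

158


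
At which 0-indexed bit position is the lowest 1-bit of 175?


0b10101111. Lowest set bit at position 0

0


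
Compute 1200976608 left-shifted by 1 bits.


0b1000111100101010111001011100000 << 1 = 0b10001111001010101110010111000000 = 2401953216

2401953216


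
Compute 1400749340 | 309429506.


0b1010011011111011011110100011100 | 0b10010011100011000010100000010 = 0b1010011011111011011110100011110 = 1400749342

1400749342


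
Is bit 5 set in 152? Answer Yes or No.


0b10011000, bit 5 = 0. No

No


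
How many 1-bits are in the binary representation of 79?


0b1001111 has 5 set bits

5


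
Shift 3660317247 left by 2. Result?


0b11011010001011000000001000111111 << 2 = 0b1101101000101100000000100011111100 = 14641268988

14641268988


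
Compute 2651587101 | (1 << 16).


2651587101 | (1 << 16) = 2651587101 | 65536 = 2651652637

2651652637


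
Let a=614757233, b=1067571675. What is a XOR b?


614757233 ^ 1067571675 = 453356202

453356202


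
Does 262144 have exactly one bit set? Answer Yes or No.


0b1000000000000000000. Only one bit set => Yes

Yes


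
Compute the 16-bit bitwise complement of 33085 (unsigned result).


~0b1000000100111101 = 0b111111011000010 = 32450 (16-bit unsigned)

32450


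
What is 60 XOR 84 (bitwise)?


0b111100 ^ 0b1010100 = 0b1101000 = 104

104


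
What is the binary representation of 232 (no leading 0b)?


232 = 11101000 in binary

11101000


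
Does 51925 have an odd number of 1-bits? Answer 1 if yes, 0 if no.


0b1100101011010101 has 9 ones => parity 1

1


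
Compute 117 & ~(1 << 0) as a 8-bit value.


117 & ~(1 << 0) = 116

116


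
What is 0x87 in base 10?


87 hex = 135 decimal

135


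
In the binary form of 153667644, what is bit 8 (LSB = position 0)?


0b1001001010001100100000111100, position 8 = 0

0


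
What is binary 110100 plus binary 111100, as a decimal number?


110100 + 111100 = 1110000 = 112

112


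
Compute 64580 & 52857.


0b1111110001000100 & 0b1100111001111001 = 0b1100110001000000 = 52288

52288


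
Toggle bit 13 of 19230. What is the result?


19230 ^ (1 << 13) = 19230 ^ 8192 = 27422

27422


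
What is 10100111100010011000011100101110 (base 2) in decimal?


10100111100010011000011100101110 in decimal = 2810808110

2810808110


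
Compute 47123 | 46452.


0b1011100000010011 | 0b1011010101110100 = 0b1011110101110111 = 48503

48503


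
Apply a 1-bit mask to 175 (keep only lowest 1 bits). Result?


175 & 1 = 1

1


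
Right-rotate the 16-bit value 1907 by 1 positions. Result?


Rotate 0b11101110011 right by 1 (16-bit) = 0b1000001110111001 = 33721

33721


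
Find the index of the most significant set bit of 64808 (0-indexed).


0b1111110100101000. Highest set bit at position 15

15


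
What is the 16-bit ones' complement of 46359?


46359 ^ 65535 = 19176

19176


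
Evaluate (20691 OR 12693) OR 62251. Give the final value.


Step 1: 20691 | 12693 = 29143
Step 2: 29143 | 62251 = 62463

62463


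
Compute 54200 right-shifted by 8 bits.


0b1101001110111000 >> 8 = 0b11010011 = 211

211


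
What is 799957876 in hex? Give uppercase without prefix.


799957876 = 2FAE6374 hex

2FAE6374


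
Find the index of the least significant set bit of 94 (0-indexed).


0b1011110. Lowest set bit at position 1

1


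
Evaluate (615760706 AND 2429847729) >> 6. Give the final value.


Step 1: 615760706 & 2429847729 = 9469952
Step 2: 9469952 >> 6 = 147968

147968


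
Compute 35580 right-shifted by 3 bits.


0b1000101011111100 >> 3 = 0b1000101011111 = 4447

4447


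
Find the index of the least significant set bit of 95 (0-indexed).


0b1011111. Lowest set bit at position 0

0


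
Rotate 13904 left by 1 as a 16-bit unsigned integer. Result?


Rotate 0b11011001010000 left by 1 (16-bit) = 0b110110010100000 = 27808

27808


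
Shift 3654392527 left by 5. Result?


0b11011001110100011001101011001111 << 5 = 0b1101100111010001100110101100111100000 = 116940560864

116940560864


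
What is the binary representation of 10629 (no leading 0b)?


10629 = 10100110000101 in binary

10100110000101


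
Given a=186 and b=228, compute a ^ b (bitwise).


186 ^ 228 = 94

94


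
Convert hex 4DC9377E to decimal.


4DC9377E hex = 1305032574 decimal

1305032574


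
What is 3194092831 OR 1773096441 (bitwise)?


0b10111110011000011111110100011111 | 0b1101001101011110100110111111001 = 0b11111111111011111111110111111111 = 4293918207

4293918207


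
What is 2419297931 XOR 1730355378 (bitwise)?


0b10010000001100111000111010001011 ^ 0b1100111001000110010000010110010 = 0b11110111000100001010111000111001 = 4145065529

4145065529


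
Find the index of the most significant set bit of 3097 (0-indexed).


0b110000011001. Highest set bit at position 11

11


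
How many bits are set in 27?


0b11011 has 4 set bits

4


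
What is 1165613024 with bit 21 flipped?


1165613024 ^ (1 << 21) = 1165613024 ^ 2097152 = 1163515872

1163515872


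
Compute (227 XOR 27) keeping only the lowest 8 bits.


Step 1: 227 ^ 27 = 248
Step 2: 248 & 255 = 248

248


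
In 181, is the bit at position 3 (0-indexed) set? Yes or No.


0b10110101, bit 3 = 0. No

No


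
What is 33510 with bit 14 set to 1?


33510 | (1 << 14) = 33510 | 16384 = 49894

49894


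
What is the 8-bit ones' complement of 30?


30 ^ 255 = 225

225


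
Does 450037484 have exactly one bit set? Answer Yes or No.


0b11010110100110000011011101100. Multiple bits set => No

No


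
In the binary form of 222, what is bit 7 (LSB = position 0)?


0b11011110, position 7 = 1

1


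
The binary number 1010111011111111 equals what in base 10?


1010111011111111 in decimal = 44799

44799


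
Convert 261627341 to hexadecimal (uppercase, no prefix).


261627341 = F981DCD hex

F981DCD


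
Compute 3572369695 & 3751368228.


0b11010100111011100000100100011111 & 0b11011111100110010101011000100100 = 0b11010100100010000000000000000100 = 3565682692

3565682692


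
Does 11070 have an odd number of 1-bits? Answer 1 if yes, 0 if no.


0b10101100111110 has 9 ones => parity 1

1


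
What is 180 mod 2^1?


180 & 1 = 0

0


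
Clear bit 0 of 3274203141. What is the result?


3274203141 & ~(1 << 0) = 3274203140

3274203140


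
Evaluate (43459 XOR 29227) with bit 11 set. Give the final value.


Step 1: 43459 ^ 29227 = 56296
Step 2: 56296 | (1 << 11) = 56296 | 2048 = 56296

56296


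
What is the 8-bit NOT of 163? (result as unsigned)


~0b10100011 = 0b1011100 = 92 (8-bit unsigned)

92


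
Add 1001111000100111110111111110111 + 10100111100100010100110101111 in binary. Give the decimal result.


1001111000100111110111111110111 + 10100111100100010100110101111 = 1100100000001100001100110100110 = 1678121382

1678121382


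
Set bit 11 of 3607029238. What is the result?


3607029238 | (1 << 11) = 3607029238 | 2048 = 3607031286

3607031286


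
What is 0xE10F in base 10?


E10F hex = 57615 decimal

57615


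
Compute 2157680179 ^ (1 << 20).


2157680179 ^ (1 << 20) = 2157680179 ^ 1048576 = 2156631603

2156631603


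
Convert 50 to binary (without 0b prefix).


50 = 110010 in binary

110010


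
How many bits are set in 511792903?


0b11110100000010101011100000111 has 14 set bits

14


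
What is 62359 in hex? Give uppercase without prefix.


62359 = F397 hex

F397


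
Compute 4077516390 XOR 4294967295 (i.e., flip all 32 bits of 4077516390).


4077516390 ^ 4294967295 = 217450905

217450905


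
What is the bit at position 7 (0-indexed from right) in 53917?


0b1101001010011101, position 7 = 1

1


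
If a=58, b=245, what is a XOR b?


58 ^ 245 = 207

207


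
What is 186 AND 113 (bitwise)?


0b10111010 & 0b1110001 = 0b110000 = 48

48


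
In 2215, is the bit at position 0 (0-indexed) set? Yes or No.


0b100010100111, bit 0 = 1. Yes

Yes


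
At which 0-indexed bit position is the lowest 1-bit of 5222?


0b1010001100110. Lowest set bit at position 1

1


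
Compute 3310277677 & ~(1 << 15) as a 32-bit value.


3310277677 & ~(1 << 15) = 3310244909

3310244909


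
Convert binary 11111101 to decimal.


11111101 in decimal = 253

253


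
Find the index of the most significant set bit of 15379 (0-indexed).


0b11110000010011. Highest set bit at position 13

13


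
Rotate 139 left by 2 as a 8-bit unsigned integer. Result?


Rotate 0b10001011 left by 2 (8-bit) = 0b101110 = 46

46


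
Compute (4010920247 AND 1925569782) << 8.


Step 1: 4010920247 & 1925569782 = 1644283958
Step 2: 1644283958 << 8 = 420936693248

420936693248


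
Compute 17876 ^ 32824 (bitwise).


0b100010111010100 ^ 0b1000000000111000 = 0b1100010111101100 = 50668

50668


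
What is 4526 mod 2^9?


4526 & 511 = 430

430


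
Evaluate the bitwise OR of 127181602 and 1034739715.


0b111100101001010001100100010 | 0b111101101011001110000000000011 = 0b111111101111001110001100100011 = 1069343523

1069343523


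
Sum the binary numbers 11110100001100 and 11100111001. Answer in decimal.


11110100001100 + 11100111001 = 100010001000101 = 17477

17477


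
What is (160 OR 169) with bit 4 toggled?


Step 1: 160 | 169 = 169
Step 2: 169 ^ (1 << 4) = 169 ^ 16 = 185

185


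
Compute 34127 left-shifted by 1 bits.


0b1000010101001111 << 1 = 0b10000101010011110 = 68254

68254


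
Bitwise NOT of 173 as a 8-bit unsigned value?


~0b10101101 = 0b1010010 = 82 (8-bit unsigned)

82


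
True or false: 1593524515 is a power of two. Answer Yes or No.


0b1011110111110110100000100100011. Multiple bits set => No

No


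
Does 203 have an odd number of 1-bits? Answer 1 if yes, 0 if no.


0b11001011 has 5 ones => parity 1

1


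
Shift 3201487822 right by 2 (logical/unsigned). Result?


0b10111110110100101101001111001110 >> 2 = 0b101111101101001011010011110011 = 800371955

800371955


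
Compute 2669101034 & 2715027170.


0b10011111000101110011111111101010 & 0b10100001110101000000011011100010 = 0b10000001000101000000011011100010 = 2165573346

2165573346


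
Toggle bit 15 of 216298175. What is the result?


216298175 ^ (1 << 15) = 216298175 ^ 32768 = 216330943

216330943


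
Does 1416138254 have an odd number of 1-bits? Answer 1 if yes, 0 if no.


0b1010100011010001000111000001110 has 13 ones => parity 1

1


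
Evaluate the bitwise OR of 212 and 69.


0b11010100 | 0b1000101 = 0b11010101 = 213

213


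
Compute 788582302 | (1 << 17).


788582302 | (1 << 17) = 788582302 | 131072 = 788713374

788713374


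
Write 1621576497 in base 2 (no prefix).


1621576497 = 1100000101001110100101100110001 in binary

1100000101001110100101100110001


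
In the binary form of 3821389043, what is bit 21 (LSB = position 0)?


0b11100011110001011100010011110011, position 21 = 0

0


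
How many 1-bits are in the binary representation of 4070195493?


0b11110010100110100100000100100101 has 14 set bits

14


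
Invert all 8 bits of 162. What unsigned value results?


162 ^ 255 = 93

93


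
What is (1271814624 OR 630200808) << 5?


Step 1: 1271814624 | 630200808 = 1876842984
Step 2: 1876842984 << 5 = 60058975488

60058975488


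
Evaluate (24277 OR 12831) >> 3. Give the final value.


Step 1: 24277 | 12831 = 32479
Step 2: 32479 >> 3 = 4059

4059


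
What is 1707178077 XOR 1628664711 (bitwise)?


0b1100101110000010111100001011101 ^ 0b1100001000100110111001110000111 = 0b100110100100000101111011010 = 80874458

80874458


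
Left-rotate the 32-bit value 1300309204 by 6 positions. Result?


Rotate 0b1001101100000010010010011010100 left by 6 (32-bit) = 0b1100000010010010011010100010011 = 1615410451

1615410451


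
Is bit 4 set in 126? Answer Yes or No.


0b1111110, bit 4 = 1. Yes

Yes


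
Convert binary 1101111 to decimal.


1101111 in decimal = 111

111


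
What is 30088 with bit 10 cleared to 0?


30088 & ~(1 << 10) = 29064

29064


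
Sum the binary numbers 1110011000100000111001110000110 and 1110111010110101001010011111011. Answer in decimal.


1110011000100000111001110000110 + 1110111010110101001010011111011 = 11101010011010110000100010000001 = 3932883073

3932883073


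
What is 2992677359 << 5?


0b10110010011000001010000111101111 << 5 = 0b1011001001100000101000011110111100000 = 95765675488

95765675488


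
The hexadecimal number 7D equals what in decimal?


7D hex = 125 decimal

125


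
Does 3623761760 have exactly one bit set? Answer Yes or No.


0b11010111111111100011011101100000. Multiple bits set => No

No


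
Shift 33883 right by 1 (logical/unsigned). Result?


0b1000010001011011 >> 1 = 0b100001000101101 = 16941

16941


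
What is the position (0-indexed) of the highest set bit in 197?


0b11000101. Highest set bit at position 7

7


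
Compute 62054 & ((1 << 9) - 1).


62054 & 511 = 102

102


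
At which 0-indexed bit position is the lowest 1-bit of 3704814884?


0b11011100110100101111110100100100. Lowest set bit at position 2

2


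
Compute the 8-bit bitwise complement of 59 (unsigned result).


~0b111011 = 0b11000100 = 196 (8-bit unsigned)

196


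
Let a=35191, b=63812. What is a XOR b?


35191 ^ 63812 = 28723

28723


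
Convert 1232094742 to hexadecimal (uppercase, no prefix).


1232094742 = 49704616 hex

49704616


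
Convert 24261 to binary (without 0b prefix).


24261 = 101111011000101 in binary

101111011000101


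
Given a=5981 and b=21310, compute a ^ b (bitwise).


5981 ^ 21310 = 17507

17507


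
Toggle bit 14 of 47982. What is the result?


47982 ^ (1 << 14) = 47982 ^ 16384 = 64366

64366


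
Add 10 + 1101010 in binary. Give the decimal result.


10 + 1101010 = 1101100 = 108

108


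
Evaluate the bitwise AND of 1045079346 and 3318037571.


0b111110010010101010010100110010 & 0b11000101110001010011110001000011 = 0b100010000000010010000000010 = 71312386

71312386


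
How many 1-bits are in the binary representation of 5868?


0b1011011101100 has 8 set bits

8


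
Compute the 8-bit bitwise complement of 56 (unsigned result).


~0b111000 = 0b11000111 = 199 (8-bit unsigned)

199


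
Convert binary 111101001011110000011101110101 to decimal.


111101001011110000011101110101 in decimal = 1026492277

1026492277


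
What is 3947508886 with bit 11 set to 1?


3947508886 | (1 << 11) = 3947508886 | 2048 = 3947510934

3947510934


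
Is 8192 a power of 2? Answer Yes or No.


0b10000000000000. Only one bit set => Yes

Yes


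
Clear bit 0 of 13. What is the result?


13 & ~(1 << 0) = 12

12


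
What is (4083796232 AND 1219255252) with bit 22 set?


Step 1: 4083796232 & 1219255252 = 1076381952
Step 2: 1076381952 | (1 << 22) = 1076381952 | 4194304 = 1080576256

1080576256


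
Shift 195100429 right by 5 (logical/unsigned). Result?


0b1011101000001111111100001101 >> 5 = 0b10111010000011111111000 = 6096888

6096888


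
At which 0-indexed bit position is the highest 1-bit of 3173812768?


0b10111101001011001000101000100000. Highest set bit at position 31

31


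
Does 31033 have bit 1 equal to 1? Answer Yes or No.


0b111100100111001, bit 1 = 0. No

No


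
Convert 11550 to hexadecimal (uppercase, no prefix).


11550 = 2D1E hex

2D1E


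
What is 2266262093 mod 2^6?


2266262093 & 63 = 13

13


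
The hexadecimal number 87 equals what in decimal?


87 hex = 135 decimal

135


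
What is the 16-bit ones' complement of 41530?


41530 ^ 65535 = 24005

24005


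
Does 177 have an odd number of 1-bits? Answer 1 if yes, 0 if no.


0b10110001 has 4 ones => parity 0

0


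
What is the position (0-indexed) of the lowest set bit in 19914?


0b100110111001010. Lowest set bit at position 1

1


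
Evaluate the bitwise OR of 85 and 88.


0b1010101 | 0b1011000 = 0b1011101 = 93

93


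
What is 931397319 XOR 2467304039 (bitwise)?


0b110111100000111111111011000111 ^ 0b10010011000100000001001001100111 = 0b10100100100100111110110010100000 = 2761157792

2761157792


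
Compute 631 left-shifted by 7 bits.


0b1001110111 << 7 = 0b10011101110000000 = 80768

80768


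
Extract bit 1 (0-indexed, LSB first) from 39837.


0b1001101110011101, position 1 = 0

0


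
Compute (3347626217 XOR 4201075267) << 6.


Step 1: 3347626217 ^ 4201075267 = 1039133354
Step 2: 1039133354 << 6 = 66504534656

66504534656


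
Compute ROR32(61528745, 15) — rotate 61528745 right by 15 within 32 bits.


Rotate 0b11101010101101101010101001 right by 15 (32-bit) = 0b10110101010100100000011101010101 = 3042051925

3042051925


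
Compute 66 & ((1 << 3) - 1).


66 & 7 = 2

2


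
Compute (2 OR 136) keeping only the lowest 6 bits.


Step 1: 2 | 136 = 138
Step 2: 138 & 63 = 10

10


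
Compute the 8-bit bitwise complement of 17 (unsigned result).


~0b10001 = 0b11101110 = 238 (8-bit unsigned)

238


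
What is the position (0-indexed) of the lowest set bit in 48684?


0b1011111000101100. Lowest set bit at position 2

2


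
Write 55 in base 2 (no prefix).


55 = 110111 in binary

110111


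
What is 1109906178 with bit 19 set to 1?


1109906178 | (1 << 19) = 1109906178 | 524288 = 1110430466

1110430466


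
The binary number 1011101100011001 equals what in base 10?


1011101100011001 in decimal = 47897

47897


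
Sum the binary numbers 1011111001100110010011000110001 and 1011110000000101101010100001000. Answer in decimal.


1011111001100110010011000110001 + 1011110000000101101010100001000 = 10111101001101011111101100111001 = 3174431545

3174431545


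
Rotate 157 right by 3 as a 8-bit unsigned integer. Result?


Rotate 0b10011101 right by 3 (8-bit) = 0b10110011 = 179

179


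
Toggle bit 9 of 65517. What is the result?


65517 ^ (1 << 9) = 65517 ^ 512 = 65005

65005


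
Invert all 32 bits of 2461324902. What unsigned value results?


2461324902 ^ 4294967295 = 1833642393

1833642393


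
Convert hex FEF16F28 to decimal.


FEF16F28 hex = 4277235496 decimal

4277235496


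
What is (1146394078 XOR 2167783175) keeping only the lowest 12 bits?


Step 1: 1146394078 ^ 2167783175 = 3311479513
Step 2: 3311479513 & 4095 = 2777

2777
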